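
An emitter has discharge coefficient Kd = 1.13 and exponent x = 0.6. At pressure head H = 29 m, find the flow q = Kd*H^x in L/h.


q = Kd * H^x = 1.13 * 29^0.6 = 1.13 * 7.541171

8.5215 L/h


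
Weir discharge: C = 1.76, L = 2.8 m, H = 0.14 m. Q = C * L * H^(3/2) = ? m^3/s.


Q = C * L * H^(3/2) = 1.76 * 2.8 * 0.14^1.5 = 1.76 * 2.8 * 0.052383

0.2581 m^3/s


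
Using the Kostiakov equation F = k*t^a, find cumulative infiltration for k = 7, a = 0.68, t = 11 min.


F = k * t^a = 7 * 11^0.68
F = 7 * 5.106779

35.7475 mm


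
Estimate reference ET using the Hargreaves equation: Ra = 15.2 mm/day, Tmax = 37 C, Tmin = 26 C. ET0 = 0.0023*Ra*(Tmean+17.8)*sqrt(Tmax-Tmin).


Tmean = (Tmax + Tmin)/2 = (37 + 26)/2 = 31.5
ET0 = 0.0023 * 15.2 * (31.5 + 17.8) * sqrt(37 - 26)
ET0 = 0.0023 * 15.2 * 49.3 * 3.316625

5.7163 mm/day


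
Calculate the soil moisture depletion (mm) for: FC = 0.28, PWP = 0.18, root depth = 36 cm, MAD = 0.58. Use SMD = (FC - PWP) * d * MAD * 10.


SMD = (FC - PWP) * d * MAD * 10
SMD = (0.28 - 0.18) * 36 * 0.58 * 10
SMD = 0.1000 * 36 * 0.58 * 10

20.8800 mm


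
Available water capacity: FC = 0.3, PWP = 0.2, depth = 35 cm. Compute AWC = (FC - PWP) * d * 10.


AWC = (FC - PWP) * d * 10
AWC = (0.3 - 0.2) * 35 * 10
AWC = 0.1000 * 35 * 10

35.0000 mm


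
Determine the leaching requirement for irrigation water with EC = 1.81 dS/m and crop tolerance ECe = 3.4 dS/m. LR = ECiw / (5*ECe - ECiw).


LR = ECiw / (5*ECe - ECiw)
LR = 1.81 / (5*3.4 - 1.81)
LR = 1.81 / 15.1900

0.1192


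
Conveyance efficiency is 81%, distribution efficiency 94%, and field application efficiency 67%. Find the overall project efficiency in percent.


Ec = 0.81, Eb = 0.94, Ea = 0.67
E = 0.81 * 0.94 * 0.67 * 100 = 51.0138%

51.0138 %


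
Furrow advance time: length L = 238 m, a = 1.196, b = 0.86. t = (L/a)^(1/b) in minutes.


t = (L/a)^(1/b)
t = (238/1.196)^(1/0.86)
t = 198.996656^(1/0.86)

471.0603 min


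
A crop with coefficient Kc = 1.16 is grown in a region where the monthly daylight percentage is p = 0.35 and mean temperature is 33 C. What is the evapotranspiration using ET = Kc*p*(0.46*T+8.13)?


ET = Kc * p * (0.46*T + 8.13)
ET = 1.16 * 0.35 * (0.46*33 + 8.13)
ET = 1.16 * 0.35 * 23.3100

9.4639 mm/day


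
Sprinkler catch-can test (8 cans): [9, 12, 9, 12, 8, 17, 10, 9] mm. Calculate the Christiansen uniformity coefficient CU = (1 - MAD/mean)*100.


mean = 10.750000 mm
MAD = 2.187500 mm
CU = (1 - 2.187500/10.750000)*100

79.6512 %


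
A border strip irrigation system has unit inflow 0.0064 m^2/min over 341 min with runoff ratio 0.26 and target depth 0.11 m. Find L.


L = q*t/((1+r)*Z)
L = 0.0064*341/((1+0.26)*0.11)
L = 2.1824/0.1386

15.7460 m


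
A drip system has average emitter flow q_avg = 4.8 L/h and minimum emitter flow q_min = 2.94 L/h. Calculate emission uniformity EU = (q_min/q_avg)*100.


EU = (q_min/q_avg)*100 = (2.94/4.8)*100 = 61.2500%

61.2500 %


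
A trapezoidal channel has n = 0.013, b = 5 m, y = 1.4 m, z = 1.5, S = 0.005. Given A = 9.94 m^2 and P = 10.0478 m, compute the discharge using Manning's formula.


R = A/P = 9.94/10.0478 = 0.989271
Q = (1/0.013) * 9.94 * 0.989271^(2/3) * 0.005^0.5

53.6791 m^3/s


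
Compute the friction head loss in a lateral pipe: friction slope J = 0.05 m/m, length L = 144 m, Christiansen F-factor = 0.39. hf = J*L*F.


hf = J * L * F = 0.05 * 144 * 0.39 = 2.8080 m

2.8080 m


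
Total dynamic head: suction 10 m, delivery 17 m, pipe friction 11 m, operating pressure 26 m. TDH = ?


TDH = Hs + Hd + hf + Hp = 10 + 17 + 11 + 26 = 64

64 m


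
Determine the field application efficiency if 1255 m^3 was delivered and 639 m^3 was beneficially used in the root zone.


Ea = V_root / V_field * 100 = 639 / 1255 * 100 = 50.9163%

50.9163 %


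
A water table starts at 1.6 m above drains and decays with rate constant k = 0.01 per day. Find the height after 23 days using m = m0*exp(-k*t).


m = m0 * exp(-k*t)
m = 1.6 * exp(-0.01 * 23)
m = 1.6 * exp(-0.2300)

1.2713 m


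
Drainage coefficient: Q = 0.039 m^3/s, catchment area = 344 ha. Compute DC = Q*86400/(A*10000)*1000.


DC = Q * 86400 / (A * 10000) * 1000
DC = 0.039 * 86400 / (344 * 10000) * 1000
DC = 3369600.0000 / 3440000

0.9795 mm/day


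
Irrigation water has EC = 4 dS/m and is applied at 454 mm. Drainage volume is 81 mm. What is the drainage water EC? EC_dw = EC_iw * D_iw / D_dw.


EC_dw = EC_iw * D_iw / D_dw
EC_dw = 4 * 454 / 81
EC_dw = 1816 / 81

22.4198 dS/m


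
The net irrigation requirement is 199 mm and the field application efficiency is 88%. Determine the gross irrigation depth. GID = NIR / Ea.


Ea = 88% = 0.88
GID = NIR / Ea = 199 / 0.88 = 226.1364 mm

226.1364 mm


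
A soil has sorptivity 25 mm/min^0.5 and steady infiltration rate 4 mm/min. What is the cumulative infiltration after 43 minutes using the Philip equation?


F = S*sqrt(t) + A*t
F = 25*sqrt(43) + 4*43
F = 25*6.557439 + 172

335.9360 mm


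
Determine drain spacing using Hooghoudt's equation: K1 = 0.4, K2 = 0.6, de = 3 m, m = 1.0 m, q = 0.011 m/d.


S^2 = 8*K2*de*m/q + 4*K1*m^2/q
S^2 = 8*0.6*3*1.0/0.011 + 4*0.4*1.0^2/0.011
S = sqrt(1454.5455)

38.1385 m


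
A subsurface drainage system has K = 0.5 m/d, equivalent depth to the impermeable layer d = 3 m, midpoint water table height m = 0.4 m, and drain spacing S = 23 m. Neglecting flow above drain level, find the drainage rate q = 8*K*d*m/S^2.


q = 8*K*d*m/S^2
q = 8*0.5*3*0.4/23^2
q = 4.8000 / 529

0.0091 m/d


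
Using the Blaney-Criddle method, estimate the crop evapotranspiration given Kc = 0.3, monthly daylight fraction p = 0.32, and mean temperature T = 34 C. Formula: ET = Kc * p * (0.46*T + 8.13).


ET = Kc * p * (0.46*T + 8.13)
ET = 0.3 * 0.32 * (0.46*34 + 8.13)
ET = 0.3 * 0.32 * 23.7700

2.2819 mm/day


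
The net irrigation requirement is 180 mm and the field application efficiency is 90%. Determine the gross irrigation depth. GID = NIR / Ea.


Ea = 90% = 0.9
GID = NIR / Ea = 180 / 0.9 = 200.0000 mm

200.0000 mm


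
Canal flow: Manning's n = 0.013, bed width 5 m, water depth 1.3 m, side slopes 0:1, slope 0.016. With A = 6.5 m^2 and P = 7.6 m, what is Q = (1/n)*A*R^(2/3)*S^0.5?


R = A/P = 6.5/7.6 = 0.855263
Q = (1/0.013) * 6.5 * 0.855263^(2/3) * 0.016^0.5

56.9853 m^3/s


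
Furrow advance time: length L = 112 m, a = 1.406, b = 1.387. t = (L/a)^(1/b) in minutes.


t = (L/a)^(1/b)
t = (112/1.406)^(1/1.387)
t = 79.658606^(1/1.387)

23.4829 min


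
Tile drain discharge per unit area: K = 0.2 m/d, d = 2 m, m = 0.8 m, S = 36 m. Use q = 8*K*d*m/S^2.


q = 8*K*d*m/S^2
q = 8*0.2*2*0.8/36^2
q = 2.5600 / 1296

0.0020 m/d


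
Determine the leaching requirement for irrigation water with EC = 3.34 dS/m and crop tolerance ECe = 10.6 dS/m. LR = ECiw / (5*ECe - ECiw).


LR = ECiw / (5*ECe - ECiw)
LR = 3.34 / (5*10.6 - 3.34)
LR = 3.34 / 49.6600

0.0673


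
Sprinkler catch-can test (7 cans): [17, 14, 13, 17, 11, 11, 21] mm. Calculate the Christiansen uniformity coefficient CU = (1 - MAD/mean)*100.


mean = 14.857143 mm
MAD = 2.979592 mm
CU = (1 - 2.979592/14.857143)*100

79.9451 %


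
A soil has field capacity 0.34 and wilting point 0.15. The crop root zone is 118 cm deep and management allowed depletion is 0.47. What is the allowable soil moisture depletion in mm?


SMD = (FC - PWP) * d * MAD * 10
SMD = (0.34 - 0.15) * 118 * 0.47 * 10
SMD = 0.1900 * 118 * 0.47 * 10

105.3740 mm


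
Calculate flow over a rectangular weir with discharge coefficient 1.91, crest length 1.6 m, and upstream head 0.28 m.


Q = C * L * H^(3/2) = 1.91 * 1.6 * 0.28^1.5 = 1.91 * 1.6 * 0.148162

0.4528 m^3/s


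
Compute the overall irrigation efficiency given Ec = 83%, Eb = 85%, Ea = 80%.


Ec = 0.83, Eb = 0.85, Ea = 0.8
E = 0.83 * 0.85 * 0.8 * 100 = 56.4400%

56.4400 %


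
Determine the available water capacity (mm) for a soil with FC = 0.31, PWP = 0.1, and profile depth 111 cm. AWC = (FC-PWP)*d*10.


AWC = (FC - PWP) * d * 10
AWC = (0.31 - 0.1) * 111 * 10
AWC = 0.2100 * 111 * 10

233.1000 mm


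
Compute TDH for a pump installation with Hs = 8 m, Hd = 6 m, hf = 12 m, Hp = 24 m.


TDH = Hs + Hd + hf + Hp = 8 + 6 + 12 + 24 = 50

50 m


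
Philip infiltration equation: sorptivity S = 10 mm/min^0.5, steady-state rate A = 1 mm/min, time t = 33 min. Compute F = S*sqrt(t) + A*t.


F = S*sqrt(t) + A*t
F = 10*sqrt(33) + 1*33
F = 10*5.744563 + 33

90.4456 mm


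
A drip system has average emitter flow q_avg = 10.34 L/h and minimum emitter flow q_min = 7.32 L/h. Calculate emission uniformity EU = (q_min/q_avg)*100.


EU = (q_min/q_avg)*100 = (7.32/10.34)*100 = 70.7930%

70.7930 %


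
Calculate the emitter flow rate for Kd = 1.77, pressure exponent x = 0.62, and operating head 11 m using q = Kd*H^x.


q = Kd * H^x = 1.77 * 11^0.62 = 1.77 * 4.422455

7.8277 L/h


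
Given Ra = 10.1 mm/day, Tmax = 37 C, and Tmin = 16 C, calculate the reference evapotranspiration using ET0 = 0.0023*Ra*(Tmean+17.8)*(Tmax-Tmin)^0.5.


Tmean = (Tmax + Tmin)/2 = (37 + 16)/2 = 26.5
ET0 = 0.0023 * 10.1 * (26.5 + 17.8) * sqrt(37 - 16)
ET0 = 0.0023 * 10.1 * 44.3 * 4.582576

4.7159 mm/day


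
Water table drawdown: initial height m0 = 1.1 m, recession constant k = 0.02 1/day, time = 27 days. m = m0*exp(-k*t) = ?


m = m0 * exp(-k*t)
m = 1.1 * exp(-0.02 * 27)
m = 1.1 * exp(-0.5400)

0.6410 m


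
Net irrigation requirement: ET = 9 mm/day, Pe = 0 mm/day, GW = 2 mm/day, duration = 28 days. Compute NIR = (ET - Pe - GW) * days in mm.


Daily deficit = ET - Pe - GW = 9 - 0 - 2 = 7 mm/day
NIR = 7 * 28 = 196 mm

196.0000 mm


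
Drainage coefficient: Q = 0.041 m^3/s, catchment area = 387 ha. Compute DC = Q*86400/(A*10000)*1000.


DC = Q * 86400 / (A * 10000) * 1000
DC = 0.041 * 86400 / (387 * 10000) * 1000
DC = 3542400.0000 / 3870000

0.9153 mm/day


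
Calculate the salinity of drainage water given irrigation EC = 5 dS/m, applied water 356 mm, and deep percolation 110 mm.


EC_dw = EC_iw * D_iw / D_dw
EC_dw = 5 * 356 / 110
EC_dw = 1780 / 110

16.1818 dS/m


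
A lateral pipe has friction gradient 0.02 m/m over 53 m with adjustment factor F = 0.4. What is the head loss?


hf = J * L * F = 0.02 * 53 * 0.4 = 0.4240 m

0.4240 m


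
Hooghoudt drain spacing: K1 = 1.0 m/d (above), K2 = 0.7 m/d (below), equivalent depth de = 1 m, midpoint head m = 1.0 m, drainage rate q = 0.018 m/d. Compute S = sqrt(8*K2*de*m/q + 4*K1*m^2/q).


S^2 = 8*K2*de*m/q + 4*K1*m^2/q
S^2 = 8*0.7*1*1.0/0.018 + 4*1.0*1.0^2/0.018
S = sqrt(533.3333)

23.0940 m


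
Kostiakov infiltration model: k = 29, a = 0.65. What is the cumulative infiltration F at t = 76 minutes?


F = k * t^a = 29 * 76^0.65
F = 29 * 16.692786

484.0908 mm


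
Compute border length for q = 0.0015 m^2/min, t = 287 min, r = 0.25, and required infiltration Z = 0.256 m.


L = q*t/((1+r)*Z)
L = 0.0015*287/((1+0.25)*0.256)
L = 0.4305/0.32

1.3453 m


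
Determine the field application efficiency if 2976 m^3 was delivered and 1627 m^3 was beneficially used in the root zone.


Ea = V_root / V_field * 100 = 1627 / 2976 * 100 = 54.6707%

54.6707 %


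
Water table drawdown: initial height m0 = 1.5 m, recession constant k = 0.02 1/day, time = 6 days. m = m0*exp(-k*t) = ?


m = m0 * exp(-k*t)
m = 1.5 * exp(-0.02 * 6)
m = 1.5 * exp(-0.1200)

1.3304 m


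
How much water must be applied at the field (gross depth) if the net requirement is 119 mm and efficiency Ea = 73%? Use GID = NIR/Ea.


Ea = 73% = 0.73
GID = NIR / Ea = 119 / 0.73 = 163.0137 mm

163.0137 mm


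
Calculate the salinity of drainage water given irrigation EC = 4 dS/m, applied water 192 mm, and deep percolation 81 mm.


EC_dw = EC_iw * D_iw / D_dw
EC_dw = 4 * 192 / 81
EC_dw = 768 / 81

9.4815 dS/m


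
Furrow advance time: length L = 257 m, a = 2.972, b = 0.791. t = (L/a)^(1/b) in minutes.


t = (L/a)^(1/b)
t = (257/2.972)^(1/0.791)
t = 86.473755^(1/0.791)

280.9653 min


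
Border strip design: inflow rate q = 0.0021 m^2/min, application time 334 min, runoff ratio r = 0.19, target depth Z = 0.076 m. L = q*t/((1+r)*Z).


L = q*t/((1+r)*Z)
L = 0.0021*334/((1+0.19)*0.076)
L = 0.7014/0.09044

7.7554 m


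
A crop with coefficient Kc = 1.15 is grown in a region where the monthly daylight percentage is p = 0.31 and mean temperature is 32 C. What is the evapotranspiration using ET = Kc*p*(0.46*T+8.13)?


ET = Kc * p * (0.46*T + 8.13)
ET = 1.15 * 0.31 * (0.46*32 + 8.13)
ET = 1.15 * 0.31 * 22.8500

8.1460 mm/day


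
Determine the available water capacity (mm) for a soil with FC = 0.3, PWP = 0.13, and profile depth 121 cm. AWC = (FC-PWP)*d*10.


AWC = (FC - PWP) * d * 10
AWC = (0.3 - 0.13) * 121 * 10
AWC = 0.1700 * 121 * 10

205.7000 mm


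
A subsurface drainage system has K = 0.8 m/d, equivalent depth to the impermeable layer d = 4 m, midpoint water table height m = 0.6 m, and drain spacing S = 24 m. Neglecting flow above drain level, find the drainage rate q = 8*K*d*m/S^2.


q = 8*K*d*m/S^2
q = 8*0.8*4*0.6/24^2
q = 15.3600 / 576

0.0267 m/d


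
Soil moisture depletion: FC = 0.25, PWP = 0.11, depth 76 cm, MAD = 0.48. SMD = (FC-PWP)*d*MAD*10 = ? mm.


SMD = (FC - PWP) * d * MAD * 10
SMD = (0.25 - 0.11) * 76 * 0.48 * 10
SMD = 0.1400 * 76 * 0.48 * 10

51.0720 mm


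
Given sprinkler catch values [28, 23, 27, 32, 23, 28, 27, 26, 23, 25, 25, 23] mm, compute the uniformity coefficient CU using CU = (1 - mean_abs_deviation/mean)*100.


mean = 25.833333 mm
MAD = 2.166667 mm
CU = (1 - 2.166667/25.833333)*100

91.6129 %


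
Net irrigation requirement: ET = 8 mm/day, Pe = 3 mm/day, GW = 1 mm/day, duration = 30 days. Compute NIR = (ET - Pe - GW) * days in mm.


Daily deficit = ET - Pe - GW = 8 - 3 - 1 = 4 mm/day
NIR = 4 * 30 = 120 mm

120.0000 mm


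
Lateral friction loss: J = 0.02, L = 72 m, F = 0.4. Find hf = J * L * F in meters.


hf = J * L * F = 0.02 * 72 * 0.4 = 0.5760 m

0.5760 m


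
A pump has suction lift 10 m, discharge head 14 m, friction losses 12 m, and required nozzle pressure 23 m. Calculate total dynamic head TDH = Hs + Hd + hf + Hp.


TDH = Hs + Hd + hf + Hp = 10 + 14 + 12 + 23 = 59

59 m


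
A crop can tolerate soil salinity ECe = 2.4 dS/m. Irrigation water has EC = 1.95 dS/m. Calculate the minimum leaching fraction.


LR = ECiw / (5*ECe - ECiw)
LR = 1.95 / (5*2.4 - 1.95)
LR = 1.95 / 10.0500

0.1940


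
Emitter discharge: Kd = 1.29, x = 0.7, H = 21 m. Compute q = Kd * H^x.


q = Kd * H^x = 1.29 * 21^0.7 = 1.29 * 8.424682

10.8678 L/h


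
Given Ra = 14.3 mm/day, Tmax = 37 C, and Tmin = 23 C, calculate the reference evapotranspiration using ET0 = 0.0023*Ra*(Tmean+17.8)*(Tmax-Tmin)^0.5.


Tmean = (Tmax + Tmin)/2 = (37 + 23)/2 = 30.0
ET0 = 0.0023 * 14.3 * (30.0 + 17.8) * sqrt(37 - 23)
ET0 = 0.0023 * 14.3 * 47.8 * 3.741657

5.8824 mm/day


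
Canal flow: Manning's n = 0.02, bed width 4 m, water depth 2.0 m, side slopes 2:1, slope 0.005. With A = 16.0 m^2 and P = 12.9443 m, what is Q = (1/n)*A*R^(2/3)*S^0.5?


R = A/P = 16.0/12.9443 = 1.236065
Q = (1/0.02) * 16.0 * 1.236065^(2/3) * 0.005^0.5

65.1532 m^3/s


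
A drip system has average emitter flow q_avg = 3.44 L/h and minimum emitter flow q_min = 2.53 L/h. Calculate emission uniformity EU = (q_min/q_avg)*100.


EU = (q_min/q_avg)*100 = (2.53/3.44)*100 = 73.5465%

73.5465 %


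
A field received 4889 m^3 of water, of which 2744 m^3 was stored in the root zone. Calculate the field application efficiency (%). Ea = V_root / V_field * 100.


Ea = V_root / V_field * 100 = 2744 / 4889 * 100 = 56.1260%

56.1260 %


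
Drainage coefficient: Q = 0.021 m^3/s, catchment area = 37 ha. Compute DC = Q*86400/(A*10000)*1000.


DC = Q * 86400 / (A * 10000) * 1000
DC = 0.021 * 86400 / (37 * 10000) * 1000
DC = 1814400.0000 / 370000

4.9038 mm/day


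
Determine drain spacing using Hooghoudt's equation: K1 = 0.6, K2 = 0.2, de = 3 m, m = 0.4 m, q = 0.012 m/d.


S^2 = 8*K2*de*m/q + 4*K1*m^2/q
S^2 = 8*0.2*3*0.4/0.012 + 4*0.6*0.4^2/0.012
S = sqrt(192.0000)

13.8564 m


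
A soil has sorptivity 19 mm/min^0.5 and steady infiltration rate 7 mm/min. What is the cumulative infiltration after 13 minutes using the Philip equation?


F = S*sqrt(t) + A*t
F = 19*sqrt(13) + 7*13
F = 19*3.605551 + 91

159.5055 mm


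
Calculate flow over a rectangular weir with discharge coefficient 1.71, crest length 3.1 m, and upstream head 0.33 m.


Q = C * L * H^(3/2) = 1.71 * 3.1 * 0.33^1.5 = 1.71 * 3.1 * 0.189571

1.0049 m^3/s


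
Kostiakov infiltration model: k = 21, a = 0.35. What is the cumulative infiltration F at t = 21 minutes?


F = k * t^a = 21 * 21^0.35
F = 21 * 2.902530

60.9531 mm


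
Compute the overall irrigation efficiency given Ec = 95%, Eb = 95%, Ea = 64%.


Ec = 0.95, Eb = 0.95, Ea = 0.64
E = 0.95 * 0.95 * 0.64 * 100 = 57.7600%

57.7600 %


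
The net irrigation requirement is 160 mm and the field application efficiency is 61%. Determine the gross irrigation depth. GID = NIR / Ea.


Ea = 61% = 0.61
GID = NIR / Ea = 160 / 0.61 = 262.2951 mm

262.2951 mm


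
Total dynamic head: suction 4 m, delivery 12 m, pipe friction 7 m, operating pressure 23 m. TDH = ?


TDH = Hs + Hd + hf + Hp = 4 + 12 + 7 + 23 = 46

46 m


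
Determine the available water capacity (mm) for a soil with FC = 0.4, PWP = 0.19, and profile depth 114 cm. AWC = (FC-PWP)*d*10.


AWC = (FC - PWP) * d * 10
AWC = (0.4 - 0.19) * 114 * 10
AWC = 0.2100 * 114 * 10

239.4000 mm


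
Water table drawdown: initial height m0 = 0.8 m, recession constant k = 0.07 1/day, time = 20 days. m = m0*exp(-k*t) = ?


m = m0 * exp(-k*t)
m = 0.8 * exp(-0.07 * 20)
m = 0.8 * exp(-1.4000)

0.1973 m


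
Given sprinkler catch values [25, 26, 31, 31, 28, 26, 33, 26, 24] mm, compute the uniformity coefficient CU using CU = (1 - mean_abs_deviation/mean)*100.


mean = 27.777778 mm
MAD = 2.641975 mm
CU = (1 - 2.641975/27.777778)*100

90.4889 %


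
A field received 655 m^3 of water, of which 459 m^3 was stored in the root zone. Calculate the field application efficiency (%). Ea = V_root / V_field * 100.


Ea = V_root / V_field * 100 = 459 / 655 * 100 = 70.0763%

70.0763 %


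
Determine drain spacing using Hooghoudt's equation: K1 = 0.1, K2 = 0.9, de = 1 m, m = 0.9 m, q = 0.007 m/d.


S^2 = 8*K2*de*m/q + 4*K1*m^2/q
S^2 = 8*0.9*1*0.9/0.007 + 4*0.1*0.9^2/0.007
S = sqrt(972.0000)

31.1769 m


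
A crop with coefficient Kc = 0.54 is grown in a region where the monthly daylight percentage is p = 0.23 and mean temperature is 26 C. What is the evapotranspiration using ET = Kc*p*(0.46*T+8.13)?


ET = Kc * p * (0.46*T + 8.13)
ET = 0.54 * 0.23 * (0.46*26 + 8.13)
ET = 0.54 * 0.23 * 20.0900

2.4952 mm/day


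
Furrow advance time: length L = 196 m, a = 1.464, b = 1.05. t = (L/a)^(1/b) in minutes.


t = (L/a)^(1/b)
t = (196/1.464)^(1/1.05)
t = 133.879781^(1/1.05)

106.0334 min


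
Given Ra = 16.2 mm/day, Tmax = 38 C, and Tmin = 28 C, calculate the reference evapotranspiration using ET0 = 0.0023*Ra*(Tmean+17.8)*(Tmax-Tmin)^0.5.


Tmean = (Tmax + Tmin)/2 = (38 + 28)/2 = 33.0
ET0 = 0.0023 * 16.2 * (33.0 + 17.8) * sqrt(38 - 28)
ET0 = 0.0023 * 16.2 * 50.8 * 3.162278

5.9856 mm/day


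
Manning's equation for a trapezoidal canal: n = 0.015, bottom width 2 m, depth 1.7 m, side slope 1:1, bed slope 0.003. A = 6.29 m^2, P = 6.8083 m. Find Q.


R = A/P = 6.29/6.8083 = 0.923872
Q = (1/0.015) * 6.29 * 0.923872^(2/3) * 0.003^0.5

21.7869 m^3/s


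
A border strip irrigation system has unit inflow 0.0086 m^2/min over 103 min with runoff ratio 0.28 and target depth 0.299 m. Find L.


L = q*t/((1+r)*Z)
L = 0.0086*103/((1+0.28)*0.299)
L = 0.8858/0.38272

2.3145 m


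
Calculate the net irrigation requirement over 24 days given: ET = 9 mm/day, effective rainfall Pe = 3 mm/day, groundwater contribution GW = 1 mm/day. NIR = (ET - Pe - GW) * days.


Daily deficit = ET - Pe - GW = 9 - 3 - 1 = 5 mm/day
NIR = 5 * 24 = 120 mm

120.0000 mm


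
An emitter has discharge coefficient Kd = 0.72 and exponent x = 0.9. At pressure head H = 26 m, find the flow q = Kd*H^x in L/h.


q = Kd * H^x = 0.72 * 26^0.9 = 0.72 * 18.770507

13.5148 L/h


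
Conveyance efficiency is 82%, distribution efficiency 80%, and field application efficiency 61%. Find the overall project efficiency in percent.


Ec = 0.82, Eb = 0.8, Ea = 0.61
E = 0.82 * 0.8 * 0.61 * 100 = 40.0160%

40.0160 %


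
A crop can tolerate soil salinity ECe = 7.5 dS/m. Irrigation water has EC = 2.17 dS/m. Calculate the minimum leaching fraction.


LR = ECiw / (5*ECe - ECiw)
LR = 2.17 / (5*7.5 - 2.17)
LR = 2.17 / 35.3300

0.0614


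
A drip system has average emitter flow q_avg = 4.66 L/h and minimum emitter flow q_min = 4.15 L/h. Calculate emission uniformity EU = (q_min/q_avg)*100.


EU = (q_min/q_avg)*100 = (4.15/4.66)*100 = 89.0558%

89.0558 %


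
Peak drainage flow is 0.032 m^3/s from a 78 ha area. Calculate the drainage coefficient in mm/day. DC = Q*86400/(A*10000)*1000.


DC = Q * 86400 / (A * 10000) * 1000
DC = 0.032 * 86400 / (78 * 10000) * 1000
DC = 2764800.0000 / 780000

3.5446 mm/day


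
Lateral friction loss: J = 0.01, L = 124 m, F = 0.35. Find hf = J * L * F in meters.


hf = J * L * F = 0.01 * 124 * 0.35 = 0.4340 m

0.4340 m


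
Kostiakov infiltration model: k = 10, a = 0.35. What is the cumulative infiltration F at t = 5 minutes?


F = k * t^a = 10 * 5^0.35
F = 10 * 1.756465

17.5647 mm


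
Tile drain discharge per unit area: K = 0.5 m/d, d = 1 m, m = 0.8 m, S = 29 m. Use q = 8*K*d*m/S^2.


q = 8*K*d*m/S^2
q = 8*0.5*1*0.8/29^2
q = 3.2000 / 841

0.0038 m/d


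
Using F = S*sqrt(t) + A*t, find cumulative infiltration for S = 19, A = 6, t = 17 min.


F = S*sqrt(t) + A*t
F = 19*sqrt(17) + 6*17
F = 19*4.123106 + 102

180.3390 mm


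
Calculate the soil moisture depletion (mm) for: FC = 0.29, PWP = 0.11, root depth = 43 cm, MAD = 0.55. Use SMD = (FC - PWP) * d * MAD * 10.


SMD = (FC - PWP) * d * MAD * 10
SMD = (0.29 - 0.11) * 43 * 0.55 * 10
SMD = 0.1800 * 43 * 0.55 * 10

42.5700 mm


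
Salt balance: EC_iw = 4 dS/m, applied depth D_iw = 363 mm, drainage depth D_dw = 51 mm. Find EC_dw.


EC_dw = EC_iw * D_iw / D_dw
EC_dw = 4 * 363 / 51
EC_dw = 1452 / 51

28.4706 dS/m


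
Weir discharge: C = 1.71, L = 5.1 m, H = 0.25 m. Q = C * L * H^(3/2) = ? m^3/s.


Q = C * L * H^(3/2) = 1.71 * 5.1 * 0.25^1.5 = 1.71 * 5.1 * 0.125000

1.0901 m^3/s


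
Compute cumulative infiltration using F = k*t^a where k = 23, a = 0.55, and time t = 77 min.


F = k * t^a = 23 * 77^0.55
F = 23 * 10.903600

250.7828 mm


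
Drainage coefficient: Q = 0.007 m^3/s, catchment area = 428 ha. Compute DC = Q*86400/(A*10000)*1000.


DC = Q * 86400 / (A * 10000) * 1000
DC = 0.007 * 86400 / (428 * 10000) * 1000
DC = 604800.0000 / 4280000

0.1413 mm/day


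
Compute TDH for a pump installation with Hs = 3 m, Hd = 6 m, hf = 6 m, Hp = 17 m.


TDH = Hs + Hd + hf + Hp = 3 + 6 + 6 + 17 = 32

32 m


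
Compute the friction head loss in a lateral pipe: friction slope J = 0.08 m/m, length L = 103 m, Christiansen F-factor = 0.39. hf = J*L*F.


hf = J * L * F = 0.08 * 103 * 0.39 = 3.2136 m

3.2136 m


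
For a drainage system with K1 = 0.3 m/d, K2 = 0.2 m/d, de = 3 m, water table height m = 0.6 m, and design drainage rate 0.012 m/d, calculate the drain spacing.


S^2 = 8*K2*de*m/q + 4*K1*m^2/q
S^2 = 8*0.2*3*0.6/0.012 + 4*0.3*0.6^2/0.012
S = sqrt(276.0000)

16.6132 m


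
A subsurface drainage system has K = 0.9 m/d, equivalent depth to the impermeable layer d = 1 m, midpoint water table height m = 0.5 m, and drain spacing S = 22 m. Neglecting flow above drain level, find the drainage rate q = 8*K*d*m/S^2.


q = 8*K*d*m/S^2
q = 8*0.9*1*0.5/22^2
q = 3.6000 / 484

0.0074 m/d


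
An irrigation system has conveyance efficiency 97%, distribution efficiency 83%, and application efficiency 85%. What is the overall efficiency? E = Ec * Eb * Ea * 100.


Ec = 0.97, Eb = 0.83, Ea = 0.85
E = 0.97 * 0.83 * 0.85 * 100 = 68.4335%

68.4335 %


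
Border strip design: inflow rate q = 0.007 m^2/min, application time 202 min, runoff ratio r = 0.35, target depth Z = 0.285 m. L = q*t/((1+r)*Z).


L = q*t/((1+r)*Z)
L = 0.007*202/((1+0.35)*0.285)
L = 1.414/0.38475

3.6751 m


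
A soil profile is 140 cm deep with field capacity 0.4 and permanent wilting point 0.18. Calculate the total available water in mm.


AWC = (FC - PWP) * d * 10
AWC = (0.4 - 0.18) * 140 * 10
AWC = 0.2200 * 140 * 10

308.0000 mm


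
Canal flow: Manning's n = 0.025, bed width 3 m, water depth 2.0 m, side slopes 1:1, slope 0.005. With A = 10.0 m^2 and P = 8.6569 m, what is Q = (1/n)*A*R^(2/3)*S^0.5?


R = A/P = 10.0/8.6569 = 1.155148
Q = (1/0.025) * 10.0 * 1.155148^(2/3) * 0.005^0.5

31.1389 m^3/s


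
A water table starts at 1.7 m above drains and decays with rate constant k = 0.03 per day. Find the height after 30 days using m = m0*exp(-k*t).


m = m0 * exp(-k*t)
m = 1.7 * exp(-0.03 * 30)
m = 1.7 * exp(-0.9000)

0.6912 m


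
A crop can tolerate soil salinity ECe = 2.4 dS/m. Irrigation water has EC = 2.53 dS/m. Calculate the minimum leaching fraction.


LR = ECiw / (5*ECe - ECiw)
LR = 2.53 / (5*2.4 - 2.53)
LR = 2.53 / 9.4700

0.2672


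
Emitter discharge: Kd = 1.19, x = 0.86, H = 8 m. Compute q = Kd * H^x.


q = Kd * H^x = 1.19 * 8^0.86 = 1.19 * 5.979397

7.1155 L/h


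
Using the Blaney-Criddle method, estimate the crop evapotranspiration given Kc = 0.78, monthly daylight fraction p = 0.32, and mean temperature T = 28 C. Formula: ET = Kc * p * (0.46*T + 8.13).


ET = Kc * p * (0.46*T + 8.13)
ET = 0.78 * 0.32 * (0.46*28 + 8.13)
ET = 0.78 * 0.32 * 21.0100

5.2441 mm/day


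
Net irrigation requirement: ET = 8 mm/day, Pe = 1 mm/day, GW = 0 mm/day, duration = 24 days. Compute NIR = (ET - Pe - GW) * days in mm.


Daily deficit = ET - Pe - GW = 8 - 1 - 0 = 7 mm/day
NIR = 7 * 24 = 168 mm

168.0000 mm


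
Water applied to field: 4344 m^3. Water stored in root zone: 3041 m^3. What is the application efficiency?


Ea = V_root / V_field * 100 = 3041 / 4344 * 100 = 70.0046%

70.0046 %


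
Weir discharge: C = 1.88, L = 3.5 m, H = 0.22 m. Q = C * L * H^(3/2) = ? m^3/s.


Q = C * L * H^(3/2) = 1.88 * 3.5 * 0.22^1.5 = 1.88 * 3.5 * 0.103189

0.6790 m^3/s


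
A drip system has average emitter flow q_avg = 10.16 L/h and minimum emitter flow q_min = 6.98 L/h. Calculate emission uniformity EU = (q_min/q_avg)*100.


EU = (q_min/q_avg)*100 = (6.98/10.16)*100 = 68.7008%

68.7008 %


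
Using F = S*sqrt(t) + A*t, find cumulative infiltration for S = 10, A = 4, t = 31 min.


F = S*sqrt(t) + A*t
F = 10*sqrt(31) + 4*31
F = 10*5.567764 + 124

179.6776 mm


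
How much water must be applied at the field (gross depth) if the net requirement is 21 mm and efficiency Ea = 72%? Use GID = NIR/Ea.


Ea = 72% = 0.72
GID = NIR / Ea = 21 / 0.72 = 29.1667 mm

29.1667 mm


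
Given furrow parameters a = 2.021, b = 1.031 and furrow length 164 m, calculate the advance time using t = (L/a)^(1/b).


t = (L/a)^(1/b)
t = (164/2.021)^(1/1.031)
t = 81.147947^(1/1.031)

71.1000 min


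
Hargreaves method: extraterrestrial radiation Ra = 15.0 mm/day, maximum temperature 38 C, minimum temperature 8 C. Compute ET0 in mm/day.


Tmean = (Tmax + Tmin)/2 = (38 + 8)/2 = 23.0
ET0 = 0.0023 * 15.0 * (23.0 + 17.8) * sqrt(38 - 8)
ET0 = 0.0023 * 15.0 * 40.8 * 5.477226

7.7097 mm/day


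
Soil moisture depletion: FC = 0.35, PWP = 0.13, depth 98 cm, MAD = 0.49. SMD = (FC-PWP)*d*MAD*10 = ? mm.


SMD = (FC - PWP) * d * MAD * 10
SMD = (0.35 - 0.13) * 98 * 0.49 * 10
SMD = 0.2200 * 98 * 0.49 * 10

105.6440 mm


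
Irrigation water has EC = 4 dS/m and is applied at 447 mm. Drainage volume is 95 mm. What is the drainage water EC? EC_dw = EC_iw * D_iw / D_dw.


EC_dw = EC_iw * D_iw / D_dw
EC_dw = 4 * 447 / 95
EC_dw = 1788 / 95

18.8211 dS/m


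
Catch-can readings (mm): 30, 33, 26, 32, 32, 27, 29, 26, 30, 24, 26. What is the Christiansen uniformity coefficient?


mean = 28.636364 mm
MAD = 2.578512 mm
CU = (1 - 2.578512/28.636364)*100

90.9957 %


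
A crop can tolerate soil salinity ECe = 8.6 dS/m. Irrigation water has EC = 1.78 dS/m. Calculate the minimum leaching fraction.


LR = ECiw / (5*ECe - ECiw)
LR = 1.78 / (5*8.6 - 1.78)
LR = 1.78 / 41.2200

0.0432


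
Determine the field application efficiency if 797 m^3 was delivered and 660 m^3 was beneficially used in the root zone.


Ea = V_root / V_field * 100 = 660 / 797 * 100 = 82.8105%

82.8105 %


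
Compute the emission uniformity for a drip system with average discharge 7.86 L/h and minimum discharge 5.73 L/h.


EU = (q_min/q_avg)*100 = (5.73/7.86)*100 = 72.9008%

72.9008 %


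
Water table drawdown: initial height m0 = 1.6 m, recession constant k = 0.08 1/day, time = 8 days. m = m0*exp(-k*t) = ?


m = m0 * exp(-k*t)
m = 1.6 * exp(-0.08 * 8)
m = 1.6 * exp(-0.6400)

0.8437 m


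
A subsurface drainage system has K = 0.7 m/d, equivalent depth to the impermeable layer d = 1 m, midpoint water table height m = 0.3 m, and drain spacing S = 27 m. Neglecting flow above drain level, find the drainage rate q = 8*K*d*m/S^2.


q = 8*K*d*m/S^2
q = 8*0.7*1*0.3/27^2
q = 1.6800 / 729

0.0023 m/d


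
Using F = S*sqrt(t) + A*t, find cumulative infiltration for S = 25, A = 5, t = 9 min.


F = S*sqrt(t) + A*t
F = 25*sqrt(9) + 5*9
F = 25*3.000000 + 45

120.0000 mm


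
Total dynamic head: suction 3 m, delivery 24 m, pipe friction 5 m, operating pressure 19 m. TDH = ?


TDH = Hs + Hd + hf + Hp = 3 + 24 + 5 + 19 = 51

51 m


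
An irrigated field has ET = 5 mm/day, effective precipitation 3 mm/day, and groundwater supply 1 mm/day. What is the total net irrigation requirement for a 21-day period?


Daily deficit = ET - Pe - GW = 5 - 3 - 1 = 1 mm/day
NIR = 1 * 21 = 21 mm

21.0000 mm


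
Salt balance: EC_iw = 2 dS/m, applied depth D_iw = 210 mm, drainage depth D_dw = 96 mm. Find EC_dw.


EC_dw = EC_iw * D_iw / D_dw
EC_dw = 2 * 210 / 96
EC_dw = 420 / 96

4.3750 dS/m


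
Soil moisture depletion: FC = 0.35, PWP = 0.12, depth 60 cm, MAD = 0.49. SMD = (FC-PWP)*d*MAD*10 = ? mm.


SMD = (FC - PWP) * d * MAD * 10
SMD = (0.35 - 0.12) * 60 * 0.49 * 10
SMD = 0.2300 * 60 * 0.49 * 10

67.6200 mm


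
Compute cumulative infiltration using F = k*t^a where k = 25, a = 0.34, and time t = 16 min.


F = k * t^a = 25 * 16^0.34
F = 25 * 2.566852

64.1713 mm


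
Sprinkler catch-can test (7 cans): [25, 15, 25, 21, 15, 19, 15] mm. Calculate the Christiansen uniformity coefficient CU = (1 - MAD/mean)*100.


mean = 19.285714 mm
MAD = 3.755102 mm
CU = (1 - 3.755102/19.285714)*100

80.5291 %


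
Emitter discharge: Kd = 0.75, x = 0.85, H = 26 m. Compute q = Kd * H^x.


q = Kd * H^x = 0.75 * 26^0.85 = 0.75 * 15.948776

11.9616 L/h


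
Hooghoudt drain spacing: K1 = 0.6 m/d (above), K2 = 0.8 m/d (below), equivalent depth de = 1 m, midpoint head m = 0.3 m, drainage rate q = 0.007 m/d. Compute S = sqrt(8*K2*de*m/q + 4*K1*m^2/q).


S^2 = 8*K2*de*m/q + 4*K1*m^2/q
S^2 = 8*0.8*1*0.3/0.007 + 4*0.6*0.3^2/0.007
S = sqrt(305.1429)

17.4683 m


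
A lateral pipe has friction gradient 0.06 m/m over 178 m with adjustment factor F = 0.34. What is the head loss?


hf = J * L * F = 0.06 * 178 * 0.34 = 3.6312 m

3.6312 m


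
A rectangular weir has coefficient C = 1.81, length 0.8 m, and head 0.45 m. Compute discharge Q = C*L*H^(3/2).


Q = C * L * H^(3/2) = 1.81 * 0.8 * 0.45^1.5 = 1.81 * 0.8 * 0.301869

0.4371 m^3/s


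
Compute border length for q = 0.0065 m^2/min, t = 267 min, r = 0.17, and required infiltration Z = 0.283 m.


L = q*t/((1+r)*Z)
L = 0.0065*267/((1+0.17)*0.283)
L = 1.7355/0.33111

5.2415 m


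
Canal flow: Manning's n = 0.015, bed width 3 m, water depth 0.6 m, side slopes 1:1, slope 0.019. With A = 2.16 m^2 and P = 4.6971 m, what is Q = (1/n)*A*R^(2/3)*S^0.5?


R = A/P = 2.16/4.6971 = 0.459858
Q = (1/0.015) * 2.16 * 0.459858^(2/3) * 0.019^0.5

11.8256 m^3/s


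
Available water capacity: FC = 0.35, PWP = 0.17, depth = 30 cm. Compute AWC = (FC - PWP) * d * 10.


AWC = (FC - PWP) * d * 10
AWC = (0.35 - 0.17) * 30 * 10
AWC = 0.1800 * 30 * 10

54.0000 mm


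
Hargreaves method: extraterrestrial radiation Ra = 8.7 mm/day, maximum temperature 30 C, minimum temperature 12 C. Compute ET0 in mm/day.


Tmean = (Tmax + Tmin)/2 = (30 + 12)/2 = 21.0
ET0 = 0.0023 * 8.7 * (21.0 + 17.8) * sqrt(30 - 12)
ET0 = 0.0023 * 8.7 * 38.8 * 4.242641

3.2939 mm/day


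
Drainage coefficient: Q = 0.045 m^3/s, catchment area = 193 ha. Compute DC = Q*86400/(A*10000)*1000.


DC = Q * 86400 / (A * 10000) * 1000
DC = 0.045 * 86400 / (193 * 10000) * 1000
DC = 3888000.0000 / 1930000

2.0145 mm/day


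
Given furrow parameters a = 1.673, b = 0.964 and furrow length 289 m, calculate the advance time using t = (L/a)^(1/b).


t = (L/a)^(1/b)
t = (289/1.673)^(1/0.964)
t = 172.743574^(1/0.964)

209.3902 min


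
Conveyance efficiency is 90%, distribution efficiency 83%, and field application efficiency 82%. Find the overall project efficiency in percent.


Ec = 0.9, Eb = 0.83, Ea = 0.82
E = 0.9 * 0.83 * 0.82 * 100 = 61.2540%

61.2540 %


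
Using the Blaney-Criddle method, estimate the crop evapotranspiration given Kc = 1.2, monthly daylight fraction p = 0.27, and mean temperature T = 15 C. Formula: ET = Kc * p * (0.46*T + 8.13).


ET = Kc * p * (0.46*T + 8.13)
ET = 1.2 * 0.27 * (0.46*15 + 8.13)
ET = 1.2 * 0.27 * 15.0300

4.8697 mm/day


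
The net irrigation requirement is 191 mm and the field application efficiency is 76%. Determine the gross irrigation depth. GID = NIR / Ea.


Ea = 76% = 0.76
GID = NIR / Ea = 191 / 0.76 = 251.3158 mm

251.3158 mm


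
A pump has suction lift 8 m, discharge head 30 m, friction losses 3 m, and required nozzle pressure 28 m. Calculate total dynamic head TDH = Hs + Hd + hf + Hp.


TDH = Hs + Hd + hf + Hp = 8 + 30 + 3 + 28 = 69

69 m


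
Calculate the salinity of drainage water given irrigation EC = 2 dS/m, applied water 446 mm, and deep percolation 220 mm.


EC_dw = EC_iw * D_iw / D_dw
EC_dw = 2 * 446 / 220
EC_dw = 892 / 220

4.0545 dS/m


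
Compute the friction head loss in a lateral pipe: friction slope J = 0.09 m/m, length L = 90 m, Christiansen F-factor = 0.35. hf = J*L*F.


hf = J * L * F = 0.09 * 90 * 0.35 = 2.8350 m

2.8350 m


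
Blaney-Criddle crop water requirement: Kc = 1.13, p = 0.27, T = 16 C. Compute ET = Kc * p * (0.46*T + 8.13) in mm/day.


ET = Kc * p * (0.46*T + 8.13)
ET = 1.13 * 0.27 * (0.46*16 + 8.13)
ET = 1.13 * 0.27 * 15.4900

4.7260 mm/day


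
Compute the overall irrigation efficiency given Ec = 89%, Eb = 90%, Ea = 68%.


Ec = 0.89, Eb = 0.9, Ea = 0.68
E = 0.89 * 0.9 * 0.68 * 100 = 54.4680%

54.4680 %


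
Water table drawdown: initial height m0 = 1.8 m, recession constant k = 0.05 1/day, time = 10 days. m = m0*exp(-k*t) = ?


m = m0 * exp(-k*t)
m = 1.8 * exp(-0.05 * 10)
m = 1.8 * exp(-0.5000)

1.0918 m


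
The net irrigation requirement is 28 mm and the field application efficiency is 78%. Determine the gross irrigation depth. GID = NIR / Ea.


Ea = 78% = 0.78
GID = NIR / Ea = 28 / 0.78 = 35.8974 mm

35.8974 mm


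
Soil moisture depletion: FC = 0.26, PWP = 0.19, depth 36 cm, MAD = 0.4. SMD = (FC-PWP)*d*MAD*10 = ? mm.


SMD = (FC - PWP) * d * MAD * 10
SMD = (0.26 - 0.19) * 36 * 0.4 * 10
SMD = 0.0700 * 36 * 0.4 * 10

10.0800 mm


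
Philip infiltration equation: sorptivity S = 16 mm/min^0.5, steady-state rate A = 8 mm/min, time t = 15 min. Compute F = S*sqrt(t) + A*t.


F = S*sqrt(t) + A*t
F = 16*sqrt(15) + 8*15
F = 16*3.872983 + 120

181.9677 mm


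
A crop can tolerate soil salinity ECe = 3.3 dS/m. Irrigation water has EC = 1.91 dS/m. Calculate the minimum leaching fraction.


LR = ECiw / (5*ECe - ECiw)
LR = 1.91 / (5*3.3 - 1.91)
LR = 1.91 / 14.5900

0.1309


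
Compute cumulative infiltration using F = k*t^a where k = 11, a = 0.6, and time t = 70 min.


F = k * t^a = 11 * 70^0.6
F = 11 * 12.795546

140.7510 mm


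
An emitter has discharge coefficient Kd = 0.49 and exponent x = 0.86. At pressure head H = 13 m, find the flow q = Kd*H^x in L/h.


q = Kd * H^x = 0.49 * 13^0.86 = 0.49 * 9.078023

4.4482 L/h


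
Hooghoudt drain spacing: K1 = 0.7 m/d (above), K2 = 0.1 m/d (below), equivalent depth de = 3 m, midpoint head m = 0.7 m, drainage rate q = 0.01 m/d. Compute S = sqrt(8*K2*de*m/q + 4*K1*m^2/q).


S^2 = 8*K2*de*m/q + 4*K1*m^2/q
S^2 = 8*0.1*3*0.7/0.01 + 4*0.7*0.7^2/0.01
S = sqrt(305.2000)

17.4700 m


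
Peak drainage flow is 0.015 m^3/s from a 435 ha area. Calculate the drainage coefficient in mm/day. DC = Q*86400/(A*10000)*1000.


DC = Q * 86400 / (A * 10000) * 1000
DC = 0.015 * 86400 / (435 * 10000) * 1000
DC = 1296000.0000 / 4350000

0.2979 mm/day


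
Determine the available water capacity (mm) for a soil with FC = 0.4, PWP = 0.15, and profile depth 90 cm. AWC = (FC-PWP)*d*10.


AWC = (FC - PWP) * d * 10
AWC = (0.4 - 0.15) * 90 * 10
AWC = 0.2500 * 90 * 10

225.0000 mm


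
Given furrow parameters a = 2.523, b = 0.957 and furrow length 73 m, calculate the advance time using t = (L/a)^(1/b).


t = (L/a)^(1/b)
t = (73/2.523)^(1/0.957)
t = 28.933809^(1/0.957)

33.6566 min


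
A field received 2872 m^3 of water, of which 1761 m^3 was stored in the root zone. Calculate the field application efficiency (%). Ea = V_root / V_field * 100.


Ea = V_root / V_field * 100 = 1761 / 2872 * 100 = 61.3162%

61.3162 %


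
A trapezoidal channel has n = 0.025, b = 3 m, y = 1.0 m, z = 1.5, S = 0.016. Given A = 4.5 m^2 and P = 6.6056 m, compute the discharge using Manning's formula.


R = A/P = 4.5/6.6056 = 0.681240
Q = (1/0.025) * 4.5 * 0.681240^(2/3) * 0.016^0.5

17.6278 m^3/s


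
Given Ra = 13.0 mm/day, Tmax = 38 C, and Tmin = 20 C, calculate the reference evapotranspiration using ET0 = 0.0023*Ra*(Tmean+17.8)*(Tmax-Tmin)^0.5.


Tmean = (Tmax + Tmin)/2 = (38 + 20)/2 = 29.0
ET0 = 0.0023 * 13.0 * (29.0 + 17.8) * sqrt(38 - 20)
ET0 = 0.0023 * 13.0 * 46.8 * 4.242641

5.9368 mm/day


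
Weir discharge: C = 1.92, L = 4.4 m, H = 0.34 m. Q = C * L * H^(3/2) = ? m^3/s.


Q = C * L * H^(3/2) = 1.92 * 4.4 * 0.34^1.5 = 1.92 * 4.4 * 0.198252

1.6748 m^3/s


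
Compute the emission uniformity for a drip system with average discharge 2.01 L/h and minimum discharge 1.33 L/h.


EU = (q_min/q_avg)*100 = (1.33/2.01)*100 = 66.1692%

66.1692 %


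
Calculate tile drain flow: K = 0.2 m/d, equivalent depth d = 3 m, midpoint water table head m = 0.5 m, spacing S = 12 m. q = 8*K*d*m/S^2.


q = 8*K*d*m/S^2
q = 8*0.2*3*0.5/12^2
q = 2.4000 / 144

0.0167 m/d


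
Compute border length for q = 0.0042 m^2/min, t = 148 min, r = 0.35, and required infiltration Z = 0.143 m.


L = q*t/((1+r)*Z)
L = 0.0042*148/((1+0.35)*0.143)
L = 0.6216/0.19305

3.2199 m


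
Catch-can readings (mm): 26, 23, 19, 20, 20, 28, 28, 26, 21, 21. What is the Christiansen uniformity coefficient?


mean = 23.200000 mm
MAD = 3.040000 mm
CU = (1 - 3.040000/23.200000)*100

86.8966 %


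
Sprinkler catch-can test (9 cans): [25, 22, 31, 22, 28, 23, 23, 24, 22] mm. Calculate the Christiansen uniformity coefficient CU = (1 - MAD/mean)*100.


mean = 24.444444 mm
MAD = 2.370370 mm
CU = (1 - 2.370370/24.444444)*100

90.3030 %


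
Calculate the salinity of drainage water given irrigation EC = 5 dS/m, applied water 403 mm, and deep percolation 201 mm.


EC_dw = EC_iw * D_iw / D_dw
EC_dw = 5 * 403 / 201
EC_dw = 2015 / 201

10.0249 dS/m


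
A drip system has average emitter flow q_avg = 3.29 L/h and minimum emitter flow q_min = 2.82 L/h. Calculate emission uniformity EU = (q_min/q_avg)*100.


EU = (q_min/q_avg)*100 = (2.82/3.29)*100 = 85.7143%

85.7143 %
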